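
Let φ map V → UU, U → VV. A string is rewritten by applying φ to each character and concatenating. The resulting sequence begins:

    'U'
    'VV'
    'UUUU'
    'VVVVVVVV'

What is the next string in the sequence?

UUUUUUUUUUUUUUUU

Rewriting each symbol of VVVVVVVV: V→UU, V→UU, V→UU, V→UU, V→UU, V→UU, V→UU, V→UU, which concatenates to UU UU UU UU UU UU UU UU.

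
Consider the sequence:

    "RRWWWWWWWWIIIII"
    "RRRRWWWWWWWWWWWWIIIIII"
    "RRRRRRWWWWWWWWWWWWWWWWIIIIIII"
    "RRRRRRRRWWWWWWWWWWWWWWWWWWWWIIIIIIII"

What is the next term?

Term n consists of 2n-2 R's, followed by 4n W's, followed by n+3 I's, where the shown terms are n = 2, 3, 4, 5.
For the next term, n = 6, so the run lengths are 10, 24, 9.

RRRRRRRRRRWWWWWWWWWWWWWWWWWWWWWWWWIIIIIIIII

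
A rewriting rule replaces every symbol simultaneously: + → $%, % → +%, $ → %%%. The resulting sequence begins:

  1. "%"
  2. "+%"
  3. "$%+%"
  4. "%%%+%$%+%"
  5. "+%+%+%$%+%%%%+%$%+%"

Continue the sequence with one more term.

Replace each of the 19 characters of +%+%+%$%+%%%%+%$%+% in place — $% +% $% +% $% +% %%% +% $% +% +% +% +% $% +% %%% +% $% +% — and concatenate.

$%+%$%+%$%+%%%%+%$%+%+%+%+%$%+%%%%+%$%+%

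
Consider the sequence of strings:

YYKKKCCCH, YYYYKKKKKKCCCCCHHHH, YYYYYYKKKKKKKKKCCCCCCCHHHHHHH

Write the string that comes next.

YYYYYYYYKKKKKKKKKKKKCCCCCCCCCHHHHHHHHHH

Reading off run lengths: Y runs 2, 4, 6; K runs 3, 6, 9; C runs 3, 5, 7; H runs 1, 4, 7 — each is linear in n (n = 1, 2, …).
At n = 4 the blocks have lengths 8, 12, 9, 10.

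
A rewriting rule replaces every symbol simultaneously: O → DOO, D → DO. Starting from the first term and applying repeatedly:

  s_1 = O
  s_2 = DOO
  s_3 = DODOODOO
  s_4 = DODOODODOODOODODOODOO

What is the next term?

DODOODODOODOODODOODODOODOODODOODOODODOODODOODOODODOODOO

Replace each of the 21 characters of DODOODODOODOODODOODOO in place — DO DOO DO DOO DOO DO DOO DO DOO DOO DO DOO DOO DO DOO DO DOO DOO DO DOO DOO — and concatenate.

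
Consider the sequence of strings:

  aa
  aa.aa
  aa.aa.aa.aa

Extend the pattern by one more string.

s(k+1) = s(k)·.·s(k) — each term doubles the last with '.' between the halves.
Doubling aa.aa.aa.aa with '.' between the halves:

aa.aa.aa.aa.aa.aa.aa.aa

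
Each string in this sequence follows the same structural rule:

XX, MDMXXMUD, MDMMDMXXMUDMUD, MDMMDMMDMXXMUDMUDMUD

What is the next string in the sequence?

MDMMDMMDMMDMXXMUDMUDMUDMUD

Each term wraps the previous one in MDM on the left and MUD on the right.
So the next term is MDM·MDMMDMMDMXXMUDMUDMUD·MUD.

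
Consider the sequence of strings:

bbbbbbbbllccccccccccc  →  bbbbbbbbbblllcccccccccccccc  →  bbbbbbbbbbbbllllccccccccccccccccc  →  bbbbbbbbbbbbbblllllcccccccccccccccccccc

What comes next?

bbbbbbbbbbbbbbbbllllllccccccccccccccccccccccc

The n-th term is 2n+2 b's then n-1 l's then 3n+2 c's, where the shown terms are n = 3, 4, 5, 6.
At n = 7 the blocks have lengths 16, 6, 23.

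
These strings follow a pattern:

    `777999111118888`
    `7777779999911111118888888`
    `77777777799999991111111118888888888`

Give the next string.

Each string has the form 7^{3n} 9^{2n+1} 1^{2n+3} 8^{3n+1} (n = 1, 2, …).
Setting n = 4 gives 12, 9, 11, 13 characters in each block.

777777777777999999999111111111118888888888888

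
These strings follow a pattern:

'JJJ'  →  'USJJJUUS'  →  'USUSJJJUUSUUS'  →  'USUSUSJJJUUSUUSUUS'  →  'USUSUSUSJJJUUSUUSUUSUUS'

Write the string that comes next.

USUSUSUSUSJJJUUSUUSUUSUUSUUS

s(k+1) = US·s(k)·UUS, so each term gains US as a prefix and UUS as a suffix.
So the next term is US·USUSUSUSJJJUUSUUSUUSUUS·UUS.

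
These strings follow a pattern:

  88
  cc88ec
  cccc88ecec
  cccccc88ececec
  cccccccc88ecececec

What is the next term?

Each term wraps the previous one in cc on the left and ec on the right.
One more step from cccccccc88ecececec gives the answer.

cccccccccc88ececececec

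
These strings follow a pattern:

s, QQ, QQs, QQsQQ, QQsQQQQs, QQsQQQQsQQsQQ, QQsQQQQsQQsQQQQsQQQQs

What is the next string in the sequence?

Each term (from the third on) is the previous term followed by the one before it: term 3 = QQ·s = QQs.
Continuing: QQsQQQQsQQsQQQQsQQQQs · QQsQQQQsQQsQQ gives term 8.

QQsQQQQsQQsQQQQsQQQQsQQsQQQQsQQsQQ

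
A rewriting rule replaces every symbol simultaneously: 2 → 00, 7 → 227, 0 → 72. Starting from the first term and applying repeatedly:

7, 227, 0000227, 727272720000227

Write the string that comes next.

Rewriting the 15 symbols of 727272720000227 one by one yields 227 00 227 00 227 00 227 00 72 72 72 72 00 00 227; concatenated:

22700227002270022700727272720000227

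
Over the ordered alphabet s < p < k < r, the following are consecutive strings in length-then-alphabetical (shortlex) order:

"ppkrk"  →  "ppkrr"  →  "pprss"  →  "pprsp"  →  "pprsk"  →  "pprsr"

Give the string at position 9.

pprpk

Stepping forward 3 times from pprsr: pprsr → pprps → pprpp, then the target.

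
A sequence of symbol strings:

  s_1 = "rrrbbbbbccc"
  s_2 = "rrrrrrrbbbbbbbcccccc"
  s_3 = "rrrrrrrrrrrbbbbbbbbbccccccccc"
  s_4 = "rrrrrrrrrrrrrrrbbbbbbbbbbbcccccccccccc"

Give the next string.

rrrrrrrrrrrrrrrrrrrbbbbbbbbbbbbbccccccccccccccc

Each string has the form r^{4n-1} b^{2n+3} c^{3n} (n = 1, 2, …).
For the next term, n = 5, so the run lengths are 19, 13, 15.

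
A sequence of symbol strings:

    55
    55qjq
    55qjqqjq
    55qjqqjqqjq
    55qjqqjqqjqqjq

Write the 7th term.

Every step adds qjq to the end: s(k+1) = s(k)·qjq.
From 55qjqqjqqjqqjq, 2 further steps: 55qjqqjqqjqqjq → 55qjqqjqqjqqjqqjq → (answer).

55qjqqjqqjqqjqqjqqjq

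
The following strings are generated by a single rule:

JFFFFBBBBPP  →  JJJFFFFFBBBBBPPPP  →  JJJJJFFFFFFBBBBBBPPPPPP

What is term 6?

JJJJJJJJJJJFFFFFFFFFBBBBBBBBBPPPPPPPPPPPP

Reading off run lengths: J runs 1, 3, 5; F runs 4, 5, 6; B runs 4, 5, 6; P runs 2, 4, 6 — each is linear in n (n = 1, 2, …).
For term 6, n = 6, so the run lengths are 11, 9, 9, 12.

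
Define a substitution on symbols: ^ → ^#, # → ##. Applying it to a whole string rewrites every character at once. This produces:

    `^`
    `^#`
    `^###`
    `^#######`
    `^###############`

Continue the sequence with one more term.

Applying the rule to each of the 16 symbols of ^############### gives the pieces ^# ## ## ## ## ## ## ## ## ## ## ## ## ## ## ##, which concatenate to the answer.

^###############################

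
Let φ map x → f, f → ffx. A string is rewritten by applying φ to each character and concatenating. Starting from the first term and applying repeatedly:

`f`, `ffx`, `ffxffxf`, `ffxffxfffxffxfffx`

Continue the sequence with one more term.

Rewriting the 17 symbols of ffxffxfffxffxfffx one by one yields ffx ffx f ffx ffx f ffx ffx ffx f ffx ffx f ffx ffx ffx f; concatenated:

ffxffxfffxffxfffxffxffxfffxffxfffxffxffxf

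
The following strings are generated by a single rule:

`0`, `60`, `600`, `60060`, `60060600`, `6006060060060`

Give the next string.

600606006006060060600

This is a Fibonacci-style word recurrence s(k) = s(k−1)·s(k−2): e.g. 60·0 = 600.
Continuing: 6006060060060 · 60060600 gives term 7.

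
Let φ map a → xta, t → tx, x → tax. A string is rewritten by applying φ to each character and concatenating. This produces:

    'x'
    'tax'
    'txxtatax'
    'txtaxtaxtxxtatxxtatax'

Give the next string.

Rewriting the 21 symbols of txtaxtaxtxxtatxxtatax one by one yields tx tax tx xta tax tx xta tax tx tax tax tx xta tx tax tax tx xta tx xta tax; concatenated:

txtaxtxxtataxtxxtataxtxtaxtaxtxxtatxtaxtaxtxxtatxxtatax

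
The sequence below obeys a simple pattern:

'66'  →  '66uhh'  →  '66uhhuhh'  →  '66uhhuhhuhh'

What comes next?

Every step adds uhh to the end: s(k+1) = s(k)·uhh.
One more step from 66uhhuhhuhh gives the answer.

66uhhuhhuhhuhh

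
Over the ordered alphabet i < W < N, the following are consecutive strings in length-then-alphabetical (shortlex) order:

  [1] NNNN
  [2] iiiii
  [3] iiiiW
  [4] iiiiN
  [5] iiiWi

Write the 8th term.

Stepping forward 3 times from iiiWi: iiiWi → iiiWW → iiiWN, then the target.

iiiNi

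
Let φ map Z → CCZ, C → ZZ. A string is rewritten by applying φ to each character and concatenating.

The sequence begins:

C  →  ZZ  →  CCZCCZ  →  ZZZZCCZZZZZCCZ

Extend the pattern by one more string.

Applying the rule to each of the 14 symbols of ZZZZCCZZZZZCCZ gives the pieces CCZ CCZ CCZ CCZ ZZ ZZ CCZ CCZ CCZ CCZ CCZ ZZ ZZ CCZ, which concatenate to the answer.

CCZCCZCCZCCZZZZZCCZCCZCCZCCZCCZZZZZCCZ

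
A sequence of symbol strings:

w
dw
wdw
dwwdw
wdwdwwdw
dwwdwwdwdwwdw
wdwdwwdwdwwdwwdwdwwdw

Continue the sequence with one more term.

dwwdwwdwdwwdwwdwdwwdwdwwdwwdwdwwdw

Each term (from the third on) is the two preceding terms concatenated in order: term 3 = w·dw = wdw.
The next term joins dwwdwwdwdwwdw and wdwdwwdwdwwdwwdwdwwdw.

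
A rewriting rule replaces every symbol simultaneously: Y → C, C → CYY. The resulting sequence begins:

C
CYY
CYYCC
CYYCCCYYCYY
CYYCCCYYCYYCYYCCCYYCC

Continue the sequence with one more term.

CYYCCCYYCYYCYYCCCYYCCCYYCCCYYCYYCYYCCCYYCYY

φ(CYYCCCYYCYYCYYCCCYYCC) expands symbol-by-symbol to CYY C C CYY CYY CYY C C CYY C C CYY C C CYY CYY CYY C C CYY CYY; joining the 21 pieces gives the next term.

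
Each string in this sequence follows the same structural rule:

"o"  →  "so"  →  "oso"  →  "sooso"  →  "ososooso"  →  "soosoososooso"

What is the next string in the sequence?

ososoososoosoososooso

This is a Fibonacci-style word recurrence s(k) = s(k−2)·s(k−1): e.g. o·so = oso.
Continuing: ososooso · soosoososooso gives term 7.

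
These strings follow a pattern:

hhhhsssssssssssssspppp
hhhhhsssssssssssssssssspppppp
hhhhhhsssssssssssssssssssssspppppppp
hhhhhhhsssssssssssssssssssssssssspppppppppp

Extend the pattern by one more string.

hhhhhhhhsssssssssssssssssssssssssssssspppppppppppp

Term n consists of n+1 h's, followed by 4n+2 s's, followed by 2n-2 p's, where the shown terms are n = 3, 4, 5, 6.
For the next term, n = 7, so the run lengths are 8, 30, 12.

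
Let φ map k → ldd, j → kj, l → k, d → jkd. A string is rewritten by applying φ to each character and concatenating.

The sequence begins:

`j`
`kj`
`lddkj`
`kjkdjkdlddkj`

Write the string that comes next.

Expanding kjkdjkdlddkj: k→ldd, j→kj, k→ldd, d→jkd, j→kj, k→ldd, d→jkd, l→k, d→jkd, d→jkd, k→ldd, j→kj. Concatenated: ldd kj ldd jkd kj ldd jkd k jkd jkd ldd kj.

lddkjlddjkdkjlddjkdkjkdjkdlddkj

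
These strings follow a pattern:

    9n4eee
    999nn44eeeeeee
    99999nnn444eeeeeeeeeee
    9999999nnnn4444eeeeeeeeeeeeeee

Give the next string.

999999999nnnnn44444eeeeeeeeeeeeeeeeeee

Each string has the form 9^{2n-1} n^{n} 4^{n} e^{4n-1} (n = 1, 2, …).
For the next term, n = 5, so the run lengths are 9, 5, 5, 19.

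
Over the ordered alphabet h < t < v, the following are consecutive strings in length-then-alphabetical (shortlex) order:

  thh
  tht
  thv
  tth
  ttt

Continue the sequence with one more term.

The successor of ttt increments the rightmost position that isn't already v and resets every position after it to h.

ttv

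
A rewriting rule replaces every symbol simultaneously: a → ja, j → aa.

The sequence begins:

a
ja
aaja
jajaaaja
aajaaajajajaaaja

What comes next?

Applying the rule to each of the 16 symbols of aajaaajajajaaaja gives the pieces ja ja aa ja ja ja aa ja aa ja aa ja ja ja aa ja, which concatenate to the answer.

jajaaajajajaaajaaajaaajajajaaaja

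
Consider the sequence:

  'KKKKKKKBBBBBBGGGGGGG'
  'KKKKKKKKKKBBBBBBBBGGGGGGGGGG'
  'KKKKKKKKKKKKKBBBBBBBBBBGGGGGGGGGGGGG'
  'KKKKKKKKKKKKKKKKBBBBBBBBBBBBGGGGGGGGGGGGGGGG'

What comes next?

KKKKKKKKKKKKKKKKKKKBBBBBBBBBBBBBBGGGGGGGGGGGGGGGGGGG

Each string has the form K^{3n-2} B^{2n} G^{3n-2}, where the shown terms are n = 3, 4, 5, 6.
For the next term, n = 7, so the run lengths are 19, 14, 19.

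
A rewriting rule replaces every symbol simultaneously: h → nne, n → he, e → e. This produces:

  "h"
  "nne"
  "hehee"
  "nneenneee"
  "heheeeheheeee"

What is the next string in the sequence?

Rewriting the 13 symbols of heheeeheheeee one by one yields nne e nne e e e nne e nne e e e e; concatenated:

nneenneeeenneenneeeee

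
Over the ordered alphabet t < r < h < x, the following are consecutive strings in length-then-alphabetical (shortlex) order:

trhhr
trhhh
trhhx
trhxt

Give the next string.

The successor of trhxt increments the rightmost position that isn't already x and resets every position after it to t.

trhxr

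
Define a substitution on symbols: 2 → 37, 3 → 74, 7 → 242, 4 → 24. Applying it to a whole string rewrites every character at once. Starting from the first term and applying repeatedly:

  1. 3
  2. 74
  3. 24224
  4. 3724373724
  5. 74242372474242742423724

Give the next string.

Rewriting the 23 symbols of 74242372474242742423724 one by one yields 242 24 37 24 37 74 242 37 24 242 24 37 24 37 242 24 37 24 37 74 242 37 24; concatenated:

242243724377424237242422437243724224372437742423724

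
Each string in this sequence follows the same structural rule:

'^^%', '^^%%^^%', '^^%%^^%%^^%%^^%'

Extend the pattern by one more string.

Every step duplicates the string with '%' between the halves.
Doubling ^^%%^^%%^^%%^^% with '%' between the halves:

^^%%^^%%^^%%^^%%^^%%^^%%^^%%^^%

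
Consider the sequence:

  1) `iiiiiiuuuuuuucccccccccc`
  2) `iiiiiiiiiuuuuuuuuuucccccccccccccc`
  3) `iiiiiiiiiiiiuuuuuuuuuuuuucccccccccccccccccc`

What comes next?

Each string has the form i^{3n} u^{3n+1} c^{4n+2}, where the shown terms are n = 2, 3, 4.
For the next term, n = 5, so the run lengths are 15, 16, 22.

iiiiiiiiiiiiiiiuuuuuuuuuuuuuuuucccccccccccccccccccccc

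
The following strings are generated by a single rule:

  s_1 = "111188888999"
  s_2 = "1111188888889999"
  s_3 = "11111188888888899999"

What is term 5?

1111111188888888888889999999

Each string has the form 1^{n+2} 8^{2n+1} 9^{n+1}, where the shown terms are n = 2, 3, 4.
Setting n = 6 gives 8, 13, 7 characters in each block.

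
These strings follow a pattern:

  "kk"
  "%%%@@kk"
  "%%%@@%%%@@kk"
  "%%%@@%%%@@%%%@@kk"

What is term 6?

%%%@@%%%@@%%%@@%%%@@%%%@@kk

The strings grow by a fixed prefix %%%@@ each time.
From %%%@@%%%@@%%%@@kk, 2 further steps: %%%@@%%%@@%%%@@kk → %%%@@%%%@@%%%@@%%%@@kk → (answer).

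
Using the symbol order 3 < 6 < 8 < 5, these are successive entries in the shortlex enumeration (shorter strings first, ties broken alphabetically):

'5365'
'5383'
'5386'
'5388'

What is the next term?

5385

Find the rightmost character of 5388 below 5, bump it to the next letter, and reset everything to its right to 3.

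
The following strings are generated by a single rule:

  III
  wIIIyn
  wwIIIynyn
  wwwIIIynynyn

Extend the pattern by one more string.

s(k+1) = w·s(k)·yn, so each term gains w as a prefix and yn as a suffix.
Applying this once more to wwwIIIynynyn:

wwwwIIIynynynyn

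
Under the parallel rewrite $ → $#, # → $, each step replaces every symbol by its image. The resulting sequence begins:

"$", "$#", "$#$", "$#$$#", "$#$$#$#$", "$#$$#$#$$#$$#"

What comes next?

Applying the rule to each of the 13 symbols of $#$$#$#$$#$$# gives the pieces $# $ $# $# $ $# $ $# $# $ $# $# $, which concatenate to the answer.

$#$$#$#$$#$$#$#$$#$#$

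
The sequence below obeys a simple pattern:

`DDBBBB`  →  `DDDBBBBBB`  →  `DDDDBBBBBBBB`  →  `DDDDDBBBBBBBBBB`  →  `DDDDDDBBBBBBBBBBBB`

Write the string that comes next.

DDDDDDDBBBBBBBBBBBBBB

The n-th term is n D's then 2n B's, where the shown terms are n = 2, 3, 4, 5, 6.
For the next term, n = 7, so the run lengths are 7, 14.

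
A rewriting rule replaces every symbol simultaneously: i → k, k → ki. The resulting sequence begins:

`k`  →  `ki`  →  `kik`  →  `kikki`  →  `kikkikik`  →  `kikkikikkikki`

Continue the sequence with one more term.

Applying the rule to each of the 13 symbols of kikkikikkikki gives the pieces ki k ki ki k ki k ki ki k ki ki k, which concatenate to the answer.

kikkikikkikkikikkikik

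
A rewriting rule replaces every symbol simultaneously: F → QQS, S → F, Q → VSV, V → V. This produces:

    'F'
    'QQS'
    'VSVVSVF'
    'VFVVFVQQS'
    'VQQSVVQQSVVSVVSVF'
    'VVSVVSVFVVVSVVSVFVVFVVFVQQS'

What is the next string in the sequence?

Replace each of the 27 characters of VVSVVSVFVVVSVVSVFVVFVVFVQQS in place — V V F V V F V QQS V V V F V V F V QQS V V QQS V V QQS V VSV VSV F — and concatenate.

VVFVVFVQQSVVVFVVFVQQSVVQQSVVQQSVVSVVSVF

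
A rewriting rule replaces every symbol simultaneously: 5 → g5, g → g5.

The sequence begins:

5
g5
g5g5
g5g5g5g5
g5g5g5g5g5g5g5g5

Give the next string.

g5g5g5g5g5g5g5g5g5g5g5g5g5g5g5g5

Replace each of the 16 characters of g5g5g5g5g5g5g5g5 in place — g5 g5 g5 g5 g5 g5 g5 g5 g5 g5 g5 g5 g5 g5 g5 g5 — and concatenate.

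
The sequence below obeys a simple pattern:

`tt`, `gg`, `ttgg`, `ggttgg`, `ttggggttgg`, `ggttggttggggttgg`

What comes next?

ttggggttggggttggttggggttgg

This is a Fibonacci-style word recurrence s(k) = s(k−2)·s(k−1): e.g. tt·gg = ttgg.
So term 7 is ttggggttgg·ggttggttggggttgg.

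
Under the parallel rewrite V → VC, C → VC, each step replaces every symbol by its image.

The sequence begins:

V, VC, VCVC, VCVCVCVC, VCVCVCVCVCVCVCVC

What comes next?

φ(VCVCVCVCVCVCVCVC) expands symbol-by-symbol to VC VC VC VC VC VC VC VC VC VC VC VC VC VC VC VC; joining the 16 pieces gives the next term.

VCVCVCVCVCVCVCVCVCVCVCVCVCVCVCVC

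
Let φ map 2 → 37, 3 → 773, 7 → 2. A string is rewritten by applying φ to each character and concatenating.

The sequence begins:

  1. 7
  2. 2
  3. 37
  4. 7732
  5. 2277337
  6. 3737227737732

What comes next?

Applying the rule to each of the 13 symbols of 3737227737732 gives the pieces 773 2 773 2 37 37 2 2 773 2 2 773 37, which concatenate to the answer.

773277323737227732277337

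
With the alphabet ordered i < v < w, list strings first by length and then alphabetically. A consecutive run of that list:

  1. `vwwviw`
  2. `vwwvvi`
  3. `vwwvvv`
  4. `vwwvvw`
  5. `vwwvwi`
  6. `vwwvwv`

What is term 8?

Advancing 2 positions from vwwvwv through vwwvwv → vwwvww reaches term 8.

vwwwii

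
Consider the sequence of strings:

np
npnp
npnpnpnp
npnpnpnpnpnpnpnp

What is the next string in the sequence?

Every step duplicates the string.
One more doubling of npnpnpnpnpnpnpnp gives the answer.

npnpnpnpnpnpnpnpnpnpnpnpnpnpnpnp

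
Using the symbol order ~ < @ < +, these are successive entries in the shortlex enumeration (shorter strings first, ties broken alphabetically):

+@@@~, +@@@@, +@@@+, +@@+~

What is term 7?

Continuing the enumeration 3 steps past +@@+~: +@@+~ → +@@+@ → +@@++ → (answer).

+@+~~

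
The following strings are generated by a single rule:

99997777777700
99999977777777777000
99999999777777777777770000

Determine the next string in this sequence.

The n-th term is 2n 9's then 3n+2 7's then n 0's, where the shown terms are n = 2, 3, 4.
Setting n = 5 gives 10, 17, 5 characters in each block.

99999999997777777777777777700000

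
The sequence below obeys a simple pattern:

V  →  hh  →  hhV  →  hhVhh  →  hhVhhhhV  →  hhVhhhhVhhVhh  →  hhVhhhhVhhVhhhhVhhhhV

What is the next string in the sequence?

This is a Fibonacci-style word recurrence s(k) = s(k−1)·s(k−2): e.g. hh·V = hhV.
The next term joins hhVhhhhVhhVhhhhVhhhhV and hhVhhhhVhhVhh.

hhVhhhhVhhVhhhhVhhhhVhhVhhhhVhhVhh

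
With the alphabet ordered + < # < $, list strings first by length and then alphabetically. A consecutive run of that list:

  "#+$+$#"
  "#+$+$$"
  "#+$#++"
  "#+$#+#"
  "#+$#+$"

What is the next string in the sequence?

Find the rightmost character of #+$#+$ below $, bump it to the next letter, and reset everything to its right to +.

#+$##+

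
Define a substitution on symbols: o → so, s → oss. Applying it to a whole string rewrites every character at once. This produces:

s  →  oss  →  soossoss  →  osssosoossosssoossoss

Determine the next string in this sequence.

Rewriting the 21 symbols of osssosoossosssoossoss one by one yields so oss oss oss so oss so so oss oss so oss oss oss so so oss oss so oss oss; concatenated:

soossossosssoosssosoossosssoossossosssosoossosssoossoss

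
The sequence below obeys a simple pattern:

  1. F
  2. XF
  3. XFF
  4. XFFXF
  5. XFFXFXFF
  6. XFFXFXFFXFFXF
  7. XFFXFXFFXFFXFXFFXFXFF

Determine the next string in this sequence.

Each term (from the third on) is the previous term followed by the one before it: term 3 = XF·F = XFF.
Continuing: XFFXFXFFXFFXFXFFXFXFF · XFFXFXFFXFFXF gives term 8.

XFFXFXFFXFFXFXFFXFXFFXFFXFXFFXFFXF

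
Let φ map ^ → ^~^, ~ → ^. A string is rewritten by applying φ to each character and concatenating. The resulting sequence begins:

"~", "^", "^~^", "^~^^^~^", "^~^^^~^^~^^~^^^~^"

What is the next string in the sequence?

Rewriting the 17 symbols of ^~^^^~^^~^^~^^^~^ one by one yields ^~^ ^ ^~^ ^~^ ^~^ ^ ^~^ ^~^ ^ ^~^ ^~^ ^ ^~^ ^~^ ^~^ ^ ^~^; concatenated:

^~^^^~^^~^^~^^^~^^~^^^~^^~^^^~^^~^^~^^^~^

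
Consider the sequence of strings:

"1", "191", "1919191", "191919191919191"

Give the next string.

1919191919191919191919191919191

Every step duplicates the string with '9' between the halves.
One more doubling of 191919191919191 gives the answer.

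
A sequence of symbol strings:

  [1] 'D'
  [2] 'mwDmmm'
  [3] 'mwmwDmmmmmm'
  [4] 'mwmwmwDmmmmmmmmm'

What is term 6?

Each term wraps the previous one in mw on the left and mmm on the right.
From mwmwmwDmmmmmmmmm, 2 further steps: mwmwmwDmmmmmmmmm → mwmwmwmwDmmmmmmmmmmmm → (answer).

mwmwmwmwmwDmmmmmmmmmmmmmmm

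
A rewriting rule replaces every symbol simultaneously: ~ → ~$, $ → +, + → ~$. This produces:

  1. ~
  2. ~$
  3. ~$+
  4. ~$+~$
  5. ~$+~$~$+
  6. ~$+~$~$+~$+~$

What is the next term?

Applying the rule to each of the 13 symbols of ~$+~$~$+~$+~$ gives the pieces ~$ + ~$ ~$ + ~$ + ~$ ~$ + ~$ ~$ +, which concatenate to the answer.

~$+~$~$+~$+~$~$+~$~$+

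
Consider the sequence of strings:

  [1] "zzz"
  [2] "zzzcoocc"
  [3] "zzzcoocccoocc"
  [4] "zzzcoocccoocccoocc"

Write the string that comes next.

Every step adds coocc to the end: s(k+1) = s(k)·coocc.
One more step from zzzcoocccoocccoocc gives the answer.

zzzcoocccoocccoocccoocc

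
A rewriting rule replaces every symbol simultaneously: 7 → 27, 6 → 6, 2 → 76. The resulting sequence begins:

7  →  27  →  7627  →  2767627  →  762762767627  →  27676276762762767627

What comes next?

762762767627627676276762762767627

Replace each of the 20 characters of 27676276762762767627 in place — 76 27 6 27 6 76 27 6 27 6 76 27 6 76 27 6 27 6 76 27 — and concatenate.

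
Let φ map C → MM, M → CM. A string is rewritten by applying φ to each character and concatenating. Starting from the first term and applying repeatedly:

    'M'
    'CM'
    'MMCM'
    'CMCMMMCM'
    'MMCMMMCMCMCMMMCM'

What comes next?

Replace each of the 16 characters of MMCMMMCMCMCMMMCM in place — CM CM MM CM CM CM MM CM MM CM MM CM CM CM MM CM — and concatenate.

CMCMMMCMCMCMMMCMMMCMMMCMCMCMMMCM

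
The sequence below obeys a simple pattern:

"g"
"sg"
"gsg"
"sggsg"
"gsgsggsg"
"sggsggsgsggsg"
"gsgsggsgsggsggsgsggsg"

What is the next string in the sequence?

Each term (from the third on) is the two preceding terms concatenated in order: term 3 = g·sg = gsg.
Continuing: sggsggsgsggsg · gsgsggsgsggsggsgsggsg gives term 8.

sggsggsgsggsggsgsggsgsggsggsgsggsg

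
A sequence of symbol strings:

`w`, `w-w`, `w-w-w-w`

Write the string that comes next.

Each string is two copies of the previous one joined by '-'.
Doubling w-w-w-w with '-' between the halves:

w-w-w-w-w-w-w-w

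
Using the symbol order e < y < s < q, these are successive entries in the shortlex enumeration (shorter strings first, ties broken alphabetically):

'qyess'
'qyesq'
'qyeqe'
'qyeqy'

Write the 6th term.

qyeqq

Advancing 2 positions from qyeqy through qyeqy → qyeqs reaches term 6.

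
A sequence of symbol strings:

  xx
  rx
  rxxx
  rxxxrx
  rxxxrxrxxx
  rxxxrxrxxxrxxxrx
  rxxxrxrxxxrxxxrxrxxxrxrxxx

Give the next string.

rxxxrxrxxxrxxxrxrxxxrxrxxxrxxxrxrxxxrxxxrx

From term 3 onward, concatenate the last term with the second-to-last: rx·xx = rxxx, rxxx·rx = rxxxrx, …
Continuing: rxxxrxrxxxrxxxrxrxxxrxrxxx · rxxxrxrxxxrxxxrx gives term 8.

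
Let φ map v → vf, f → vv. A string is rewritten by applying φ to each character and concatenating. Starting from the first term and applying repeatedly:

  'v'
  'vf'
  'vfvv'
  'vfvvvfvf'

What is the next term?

vfvvvfvfvfvvvfvv

Apply φ to vfvvvfvf symbol by symbol: v→vf, f→vv, v→vf, v→vf, v→vf, f→vv, v→vf, f→vv; joined: vf vv vf vf vf vv vf vv.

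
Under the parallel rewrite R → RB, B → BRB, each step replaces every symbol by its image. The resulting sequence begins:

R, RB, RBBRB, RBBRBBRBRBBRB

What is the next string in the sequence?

Rewriting the 13 symbols of RBBRBBRBRBBRB one by one yields RB BRB BRB RB BRB BRB RB BRB RB BRB BRB RB BRB; concatenated:

RBBRBBRBRBBRBBRBRBBRBRBBRBBRBRBBRB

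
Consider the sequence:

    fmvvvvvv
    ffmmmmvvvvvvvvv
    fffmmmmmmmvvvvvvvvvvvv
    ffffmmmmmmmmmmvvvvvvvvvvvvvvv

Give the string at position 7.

Term n consists of n f's, followed by 3n-2 m's, followed by 3n+3 v's (n = 1, 2, …).
For term 7, n = 7, so the run lengths are 7, 19, 24.

fffffffmmmmmmmmmmmmmmmmmmmvvvvvvvvvvvvvvvvvvvvvvvv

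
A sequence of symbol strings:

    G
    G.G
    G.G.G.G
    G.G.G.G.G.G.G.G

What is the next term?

G.G.G.G.G.G.G.G.G.G.G.G.G.G.G.G

Each string is two copies of the previous one joined by '.'.
So the next term is two copies of G.G.G.G.G.G.G.G with '.' between the halves.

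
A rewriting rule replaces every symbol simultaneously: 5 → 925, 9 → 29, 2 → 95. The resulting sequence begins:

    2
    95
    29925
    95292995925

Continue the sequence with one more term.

2992595299529299252995925

Expanding 95292995925: 9→29, 5→925, 2→95, 9→29, 2→95, 9→29, 9→29, 5→925, 9→29, 2→95, 5→925. Concatenated: 29 925 95 29 95 29 29 925 29 95 925.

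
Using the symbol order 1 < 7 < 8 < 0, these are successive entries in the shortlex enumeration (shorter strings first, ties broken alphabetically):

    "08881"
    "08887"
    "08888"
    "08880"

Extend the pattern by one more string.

Find the rightmost character of 08880 below 0, bump it to the next letter, and reset everything to its right to 1.

08801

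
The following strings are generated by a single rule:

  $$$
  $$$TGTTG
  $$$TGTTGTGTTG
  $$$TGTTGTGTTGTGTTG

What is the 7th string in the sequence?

$$$TGTTGTGTTGTGTTGTGTTGTGTTGTGTTG

Every step adds TGTTG to the end: s(k+1) = s(k)·TGTTG.
From $$$TGTTGTGTTGTGTTG, 3 further steps: $$$TGTTGTGTTGTGTTG → $$$TGTTGTGTTGTGTTGTGTTG → $$$TGTTGTGTTGTGTTGTGTTGTGTTG → (answer).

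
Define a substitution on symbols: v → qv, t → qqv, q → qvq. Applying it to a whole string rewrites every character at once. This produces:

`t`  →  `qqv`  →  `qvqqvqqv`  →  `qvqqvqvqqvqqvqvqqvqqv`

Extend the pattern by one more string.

Applying the rule to each of the 21 symbols of qvqqvqvqqvqqvqvqqvqqv gives the pieces qvq qv qvq qvq qv qvq qv qvq qvq qv qvq qvq qv qvq qv qvq qvq qv qvq qvq qv, which concatenate to the answer.

qvqqvqvqqvqqvqvqqvqvqqvqqvqvqqvqqvqvqqvqvqqvqqvqvqqvqqv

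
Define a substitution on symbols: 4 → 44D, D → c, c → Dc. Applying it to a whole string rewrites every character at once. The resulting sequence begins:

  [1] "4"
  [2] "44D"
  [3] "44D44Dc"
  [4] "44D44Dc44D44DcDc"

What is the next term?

44D44Dc44D44DcDc44D44Dc44D44DcDccDc

φ(44D44Dc44D44DcDc) expands symbol-by-symbol to 44D 44D c 44D 44D c Dc 44D 44D c 44D 44D c Dc c Dc; joining the 16 pieces gives the next term.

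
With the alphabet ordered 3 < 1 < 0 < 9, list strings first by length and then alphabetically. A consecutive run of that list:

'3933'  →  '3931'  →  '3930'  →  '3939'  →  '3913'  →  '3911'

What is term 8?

Stepping forward 2 times from 3911: 3911 → 3910, then the target.

3919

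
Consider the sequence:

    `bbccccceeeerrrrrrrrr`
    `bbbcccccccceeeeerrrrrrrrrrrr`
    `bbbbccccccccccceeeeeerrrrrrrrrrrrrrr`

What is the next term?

Each string has the form b^{n} c^{3n-1} e^{n+2} r^{3n+3}, where the shown terms are n = 2, 3, 4.
At n = 5 the blocks have lengths 5, 14, 7, 18.

bbbbbcccccccccccccceeeeeeerrrrrrrrrrrrrrrrrr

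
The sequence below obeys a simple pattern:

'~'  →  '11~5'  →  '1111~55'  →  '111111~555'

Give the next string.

s(k+1) = 11·s(k)·5, so each term gains 11 as a prefix and 5 as a suffix.
Applying this once more to 111111~555:

11111111~5555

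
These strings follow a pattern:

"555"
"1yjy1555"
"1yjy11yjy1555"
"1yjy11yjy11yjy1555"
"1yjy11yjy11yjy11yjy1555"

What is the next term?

1yjy11yjy11yjy11yjy11yjy1555

Each term is the previous one with 1yjy1 prepended.
One more step from 1yjy11yjy11yjy11yjy1555 gives the answer.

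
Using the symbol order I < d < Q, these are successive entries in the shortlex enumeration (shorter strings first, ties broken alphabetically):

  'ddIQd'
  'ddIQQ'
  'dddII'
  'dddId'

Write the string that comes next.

dddIQ

Treat dddId as a base-3 numeral over the given alphabet and add one, carrying through any trailing Q's.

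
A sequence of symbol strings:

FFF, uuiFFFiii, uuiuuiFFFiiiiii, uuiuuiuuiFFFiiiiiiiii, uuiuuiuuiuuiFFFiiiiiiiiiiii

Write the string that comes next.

uuiuuiuuiuuiuuiFFFiiiiiiiiiiiiiii

s(k+1) = uui·s(k)·iii, so each term gains uui as a prefix and iii as a suffix.
One more step from uuiuuiuuiuuiFFFiiiiiiiiiiii gives the answer.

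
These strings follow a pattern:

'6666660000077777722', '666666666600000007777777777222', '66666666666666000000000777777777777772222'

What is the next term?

6666666666666666660000000000077777777777777777722222

The n-th term is 4n-2 6's then 2n+1 0's then 4n-2 7's then n 2's, where the shown terms are n = 2, 3, 4.
For the next term, n = 5, so the run lengths are 18, 11, 18, 5.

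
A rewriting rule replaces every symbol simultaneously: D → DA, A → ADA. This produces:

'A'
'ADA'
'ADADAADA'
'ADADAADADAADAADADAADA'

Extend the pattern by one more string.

Rewriting the 21 symbols of ADADAADADAADAADADAADA one by one yields ADA DA ADA DA ADA ADA DA ADA DA ADA ADA DA ADA ADA DA ADA DA ADA ADA DA ADA; concatenated:

ADADAADADAADAADADAADADAADAADADAADAADADAADADAADAADADAADA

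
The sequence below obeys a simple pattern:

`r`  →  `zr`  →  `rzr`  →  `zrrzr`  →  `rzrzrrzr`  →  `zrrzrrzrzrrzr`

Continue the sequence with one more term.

rzrzrrzrzrrzrrzrzrrzr

This is a Fibonacci-style word recurrence s(k) = s(k−2)·s(k−1): e.g. r·zr = rzr.
So term 7 is rzrzrrzr·zrrzrrzrzrrzr.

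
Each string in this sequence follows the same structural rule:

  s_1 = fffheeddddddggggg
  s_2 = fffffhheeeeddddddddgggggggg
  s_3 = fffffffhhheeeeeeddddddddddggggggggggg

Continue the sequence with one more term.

The n-th term is 2n-1 f's then n-1 h's then 2n-2 e's then 2n+2 d's then 3n-1 g's, where the shown terms are n = 2, 3, 4.
Setting n = 5 gives 9, 4, 8, 12, 14 characters in each block.

fffffffffhhhheeeeeeeeddddddddddddgggggggggggggg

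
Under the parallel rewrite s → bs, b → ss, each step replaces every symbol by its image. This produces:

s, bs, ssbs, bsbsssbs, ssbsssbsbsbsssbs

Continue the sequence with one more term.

bsbsssbsbsbsssbsssbsssbsbsbsssbs

φ(ssbsssbsbsbsssbs) expands symbol-by-symbol to bs bs ss bs bs bs ss bs ss bs ss bs bs bs ss bs; joining the 16 pieces gives the next term.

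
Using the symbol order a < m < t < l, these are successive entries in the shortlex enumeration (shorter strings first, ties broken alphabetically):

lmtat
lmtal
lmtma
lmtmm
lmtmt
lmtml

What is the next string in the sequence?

lmtta

Treat lmtml as a base-4 numeral over the given alphabet and add one, carrying through any trailing l's.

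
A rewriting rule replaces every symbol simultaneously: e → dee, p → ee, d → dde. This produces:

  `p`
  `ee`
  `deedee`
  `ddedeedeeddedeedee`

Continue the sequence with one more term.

φ(ddedeedeeddedeedee) expands symbol-by-symbol to dde dde dee dde dee dee dde dee dee dde dde dee dde dee dee dde dee dee; joining the 18 pieces gives the next term.

ddeddedeeddedeedeeddedeedeeddeddedeeddedeedeeddedeedee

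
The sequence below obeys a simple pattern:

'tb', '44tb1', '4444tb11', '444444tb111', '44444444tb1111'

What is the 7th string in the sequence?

444444444444tb111111

s(k+1) = 44·s(k)·1, so each term gains 44 as a prefix and 1 as a suffix.
From 44444444tb1111, 2 further steps: 44444444tb1111 → 4444444444tb11111 → (answer).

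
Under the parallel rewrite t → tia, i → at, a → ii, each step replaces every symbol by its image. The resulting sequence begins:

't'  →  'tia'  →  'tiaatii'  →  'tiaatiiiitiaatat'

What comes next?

Replace each of the 16 characters of tiaatiiiitiaatat in place — tia at ii ii tia at at at at tia at ii ii tia ii tia — and concatenate.

tiaatiiiitiaatatatattiaatiiiitiaiitia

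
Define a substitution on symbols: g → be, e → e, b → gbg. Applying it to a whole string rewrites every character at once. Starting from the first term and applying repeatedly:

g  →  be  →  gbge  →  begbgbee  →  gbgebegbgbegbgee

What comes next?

Rewriting the 16 symbols of gbgebegbgbegbgee one by one yields be gbg be e gbg e be gbg be gbg e be gbg be e e; concatenated:

begbgbeegbgebegbgbegbgebegbgbeee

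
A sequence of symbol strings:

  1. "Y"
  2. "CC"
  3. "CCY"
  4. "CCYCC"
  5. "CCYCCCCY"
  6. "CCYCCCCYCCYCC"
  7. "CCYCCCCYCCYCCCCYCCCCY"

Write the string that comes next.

This is a Fibonacci-style word recurrence s(k) = s(k−1)·s(k−2): e.g. CC·Y = CCY.
Continuing: CCYCCCCYCCYCCCCYCCCCY · CCYCCCCYCCYCC gives term 8.

CCYCCCCYCCYCCCCYCCCCYCCYCCCCYCCYCC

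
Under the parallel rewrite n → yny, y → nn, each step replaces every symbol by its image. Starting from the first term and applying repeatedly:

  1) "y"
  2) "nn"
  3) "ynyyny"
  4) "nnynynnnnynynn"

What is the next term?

Replace each of the 14 characters of nnynynnnnynynn in place — yny yny nn yny nn yny yny yny yny nn yny nn yny yny — and concatenate.

ynyynynnynynnynyynyynyynynnynynnynyyny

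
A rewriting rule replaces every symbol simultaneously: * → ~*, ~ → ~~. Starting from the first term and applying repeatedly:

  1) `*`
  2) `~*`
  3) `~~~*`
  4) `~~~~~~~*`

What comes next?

~~~~~~~~~~~~~~~*

Apply φ to ~~~~~~~* symbol by symbol: ~→~~, ~→~~, ~→~~, ~→~~, ~→~~, ~→~~, ~→~~, *→~*; joined: ~~ ~~ ~~ ~~ ~~ ~~ ~~ ~*.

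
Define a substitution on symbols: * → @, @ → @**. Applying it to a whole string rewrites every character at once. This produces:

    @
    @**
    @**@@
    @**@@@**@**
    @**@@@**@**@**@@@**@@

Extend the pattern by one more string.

@**@@@**@**@**@@@**@@@**@@@**@**@**@@@**@**

φ(@**@@@**@**@**@@@**@@) expands symbol-by-symbol to @** @ @ @** @** @** @ @ @** @ @ @** @ @ @** @** @** @ @ @** @**; joining the 21 pieces gives the next term.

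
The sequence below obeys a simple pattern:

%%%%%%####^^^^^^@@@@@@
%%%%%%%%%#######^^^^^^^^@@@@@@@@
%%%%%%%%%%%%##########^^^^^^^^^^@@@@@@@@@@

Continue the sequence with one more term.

%%%%%%%%%%%%%%%#############^^^^^^^^^^^^@@@@@@@@@@@@

Reading off run lengths: % runs 6, 9, 12; # runs 4, 7, 10; ^ runs 6, 8, 10; @ runs 6, 8, 10 — each is linear in n, where the shown terms are n = 2, 3, 4.
At n = 5 the blocks have lengths 15, 13, 12, 12.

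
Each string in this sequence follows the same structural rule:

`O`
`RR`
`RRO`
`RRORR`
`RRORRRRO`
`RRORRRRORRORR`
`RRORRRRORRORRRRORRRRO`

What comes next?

RRORRRRORRORRRRORRRRORRORRRRORRORR

From term 3 onward, concatenate the last term with the second-to-last: RR·O = RRO, RRO·RR = RRORR, …
The next term joins RRORRRRORRORRRRORRRRO and RRORRRRORRORR.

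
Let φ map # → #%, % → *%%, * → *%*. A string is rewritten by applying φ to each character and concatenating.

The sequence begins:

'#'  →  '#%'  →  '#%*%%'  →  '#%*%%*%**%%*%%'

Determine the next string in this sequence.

φ(#%*%%*%**%%*%%) expands symbol-by-symbol to #% *%% *%* *%% *%% *%* *%% *%* *%* *%% *%% *%* *%% *%%; joining the 14 pieces gives the next term.

#%*%%*%**%%*%%*%**%%*%**%**%%*%%*%**%%*%%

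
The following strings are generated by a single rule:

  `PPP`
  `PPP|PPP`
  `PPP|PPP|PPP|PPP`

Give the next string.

Each string is two copies of the previous one joined by '|'.
So the next term is two copies of PPP|PPP|PPP|PPP with '|' between the halves.

PPP|PPP|PPP|PPP|PPP|PPP|PPP|PPP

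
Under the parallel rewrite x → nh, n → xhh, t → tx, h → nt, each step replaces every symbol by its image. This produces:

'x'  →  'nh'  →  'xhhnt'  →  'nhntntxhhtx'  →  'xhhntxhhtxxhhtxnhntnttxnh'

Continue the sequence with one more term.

nhntntxhhtxnhntnttxnhnhntnttxnhxhhntxhhtxxhhtxtxnhxhhnt

φ(xhhntxhhtxxhhtxnhntnttxnh) expands symbol-by-symbol to nh nt nt xhh tx nh nt nt tx nh nh nt nt tx nh xhh nt xhh tx xhh tx tx nh xhh nt; joining the 25 pieces gives the next term.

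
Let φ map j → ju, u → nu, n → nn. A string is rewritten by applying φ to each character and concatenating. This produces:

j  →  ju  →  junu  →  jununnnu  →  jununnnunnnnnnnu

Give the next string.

jununnnunnnnnnnunnnnnnnnnnnnnnnu

Replace each of the 16 characters of jununnnunnnnnnnu in place — ju nu nn nu nn nn nn nu nn nn nn nn nn nn nn nu — and concatenate.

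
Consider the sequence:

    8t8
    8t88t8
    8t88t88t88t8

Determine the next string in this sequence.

s(k+1) = s(k)·s(k) — each term doubles the last.
So the next term is two copies of 8t88t88t88t8.

8t88t88t88t88t88t88t88t8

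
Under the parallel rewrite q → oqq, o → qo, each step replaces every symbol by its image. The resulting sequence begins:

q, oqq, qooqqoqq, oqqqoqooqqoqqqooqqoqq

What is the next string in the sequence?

qooqqoqqoqqqooqqqoqooqqoqqqooqqoqqoqqqoqooqqoqqqooqqoqq

Applying the rule to each of the 21 symbols of oqqqoqooqqoqqqooqqoqq gives the pieces qo oqq oqq oqq qo oqq qo qo oqq oqq qo oqq oqq oqq qo qo oqq oqq qo oqq oqq, which concatenate to the answer.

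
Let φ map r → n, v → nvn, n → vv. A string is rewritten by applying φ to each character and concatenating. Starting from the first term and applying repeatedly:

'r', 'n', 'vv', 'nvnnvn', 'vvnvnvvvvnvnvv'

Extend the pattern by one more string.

φ(vvnvnvvvvnvnvv) expands symbol-by-symbol to nvn nvn vv nvn vv nvn nvn nvn nvn vv nvn vv nvn nvn; joining the 14 pieces gives the next term.

nvnnvnvvnvnvvnvnnvnnvnnvnvvnvnvvnvnnvn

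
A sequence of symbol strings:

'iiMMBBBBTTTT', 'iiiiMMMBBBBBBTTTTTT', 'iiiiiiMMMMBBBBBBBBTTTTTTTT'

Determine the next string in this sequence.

Term n consists of 2n i's, followed by n+1 M's, followed by 2n+2 B's, followed by 2n+2 T's (n = 1, 2, …).
For the next term, n = 4, so the run lengths are 8, 5, 10, 10.

iiiiiiiiMMMMMBBBBBBBBBBTTTTTTTTTT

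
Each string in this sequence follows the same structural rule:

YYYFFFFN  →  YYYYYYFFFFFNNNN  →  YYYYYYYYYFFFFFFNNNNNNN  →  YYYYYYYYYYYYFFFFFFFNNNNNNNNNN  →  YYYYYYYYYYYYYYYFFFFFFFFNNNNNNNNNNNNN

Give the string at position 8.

The n-th term is 3n Y's then n+3 F's then 3n-2 N's (n = 1, 2, …).
For term 8, n = 8, so the run lengths are 24, 11, 22.

YYYYYYYYYYYYYYYYYYYYYYYYFFFFFFFFFFFNNNNNNNNNNNNNNNNNNNNNN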